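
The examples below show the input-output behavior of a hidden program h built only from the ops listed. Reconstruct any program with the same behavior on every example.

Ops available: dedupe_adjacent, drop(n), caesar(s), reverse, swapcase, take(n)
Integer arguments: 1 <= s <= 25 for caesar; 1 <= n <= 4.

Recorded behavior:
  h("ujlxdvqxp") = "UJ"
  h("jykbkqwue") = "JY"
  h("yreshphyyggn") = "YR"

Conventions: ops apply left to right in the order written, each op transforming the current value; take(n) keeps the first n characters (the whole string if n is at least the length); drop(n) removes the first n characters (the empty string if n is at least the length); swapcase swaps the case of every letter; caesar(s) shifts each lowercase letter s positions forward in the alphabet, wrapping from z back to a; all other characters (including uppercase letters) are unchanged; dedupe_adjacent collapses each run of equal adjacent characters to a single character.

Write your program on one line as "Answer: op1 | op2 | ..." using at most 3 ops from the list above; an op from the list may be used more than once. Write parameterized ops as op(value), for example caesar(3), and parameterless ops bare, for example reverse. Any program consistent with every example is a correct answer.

take(2) | swapcase

Check, running the answer program on each example:
  "ujlxdvqxp" -> "uj" -> "UJ"
  "jykbkqwue" -> "jy" -> "JY"
  "yreshphyyggn" -> "yr" -> "YR"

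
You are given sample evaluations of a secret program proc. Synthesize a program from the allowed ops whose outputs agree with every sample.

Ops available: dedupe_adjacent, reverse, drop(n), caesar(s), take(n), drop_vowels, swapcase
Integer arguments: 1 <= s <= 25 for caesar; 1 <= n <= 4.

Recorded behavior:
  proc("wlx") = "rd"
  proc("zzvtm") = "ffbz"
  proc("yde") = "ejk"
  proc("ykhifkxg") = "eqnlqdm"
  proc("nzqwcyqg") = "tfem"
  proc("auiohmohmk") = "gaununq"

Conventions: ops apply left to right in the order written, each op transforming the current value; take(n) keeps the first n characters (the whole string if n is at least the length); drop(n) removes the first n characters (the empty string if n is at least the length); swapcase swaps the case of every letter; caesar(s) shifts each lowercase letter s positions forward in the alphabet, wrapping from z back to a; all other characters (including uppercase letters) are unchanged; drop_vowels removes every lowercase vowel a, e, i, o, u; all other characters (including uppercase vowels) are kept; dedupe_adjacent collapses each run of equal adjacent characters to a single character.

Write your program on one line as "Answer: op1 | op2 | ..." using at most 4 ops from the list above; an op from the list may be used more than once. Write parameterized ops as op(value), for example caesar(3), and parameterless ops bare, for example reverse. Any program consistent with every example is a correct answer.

caesar(18) | drop_vowels | caesar(14)

Check, running the answer program on each example:
  "wlx" -> "odp" -> "dp" -> "rd"
  "zzvtm" -> "rrnle" -> "rrnl" -> "ffbz"
  "yde" -> "qvw" -> "qvw" -> "ejk"
  "ykhifkxg" -> "qczaxcpy" -> "qczxcpy" -> "eqnlqdm"
  "nzqwcyqg" -> "friouqiy" -> "frqy" -> "tfem"
  "auiohmohmk" -> "smagzegzec" -> "smgzgzc" -> "gaununq"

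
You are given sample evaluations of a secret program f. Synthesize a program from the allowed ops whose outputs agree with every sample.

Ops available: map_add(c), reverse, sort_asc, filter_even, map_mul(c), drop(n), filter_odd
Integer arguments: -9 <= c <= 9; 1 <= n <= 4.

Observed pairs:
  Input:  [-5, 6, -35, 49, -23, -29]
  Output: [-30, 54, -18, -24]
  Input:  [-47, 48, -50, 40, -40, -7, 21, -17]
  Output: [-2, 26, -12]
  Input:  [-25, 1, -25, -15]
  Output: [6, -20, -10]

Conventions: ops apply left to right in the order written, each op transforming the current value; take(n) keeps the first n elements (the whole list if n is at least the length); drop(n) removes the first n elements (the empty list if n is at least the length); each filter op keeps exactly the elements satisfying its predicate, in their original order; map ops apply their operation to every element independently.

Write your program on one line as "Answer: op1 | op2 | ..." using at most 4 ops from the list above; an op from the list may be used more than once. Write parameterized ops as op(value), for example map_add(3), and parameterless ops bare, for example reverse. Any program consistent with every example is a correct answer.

filter_odd | drop(1) | map_add(5)

Check, running the answer program on each example:
  [-5, 6, -35, 49, -23, -29] -> [-5, -35, 49, -23, -29] -> [-35, 49, -23, -29] -> [-30, 54, -18, -24]
  [-47, 48, -50, 40, -40, -7, 21, -17] -> [-47, -7, 21, -17] -> [-7, 21, -17] -> [-2, 26, -12]
  [-25, 1, -25, -15] -> [-25, 1, -25, -15] -> [1, -25, -15] -> [6, -20, -10]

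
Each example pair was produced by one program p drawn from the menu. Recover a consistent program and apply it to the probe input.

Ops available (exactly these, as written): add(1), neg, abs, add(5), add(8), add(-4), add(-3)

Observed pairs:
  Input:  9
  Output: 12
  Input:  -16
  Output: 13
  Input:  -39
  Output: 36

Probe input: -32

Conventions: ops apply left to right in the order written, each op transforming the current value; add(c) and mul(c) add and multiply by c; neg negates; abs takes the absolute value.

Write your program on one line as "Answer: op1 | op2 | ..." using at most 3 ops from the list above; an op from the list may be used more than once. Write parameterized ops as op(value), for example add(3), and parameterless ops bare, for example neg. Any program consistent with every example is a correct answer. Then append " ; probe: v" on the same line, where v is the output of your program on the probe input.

neg | add(-3) | abs ; probe: 29

Check, running the answer program on each example:
  9 -> -9 -> -12 -> 12
  -16 -> 16 -> 13 -> 13
  -39 -> 39 -> 36 -> 36
  probe: -32 -> 32 -> 29 -> 29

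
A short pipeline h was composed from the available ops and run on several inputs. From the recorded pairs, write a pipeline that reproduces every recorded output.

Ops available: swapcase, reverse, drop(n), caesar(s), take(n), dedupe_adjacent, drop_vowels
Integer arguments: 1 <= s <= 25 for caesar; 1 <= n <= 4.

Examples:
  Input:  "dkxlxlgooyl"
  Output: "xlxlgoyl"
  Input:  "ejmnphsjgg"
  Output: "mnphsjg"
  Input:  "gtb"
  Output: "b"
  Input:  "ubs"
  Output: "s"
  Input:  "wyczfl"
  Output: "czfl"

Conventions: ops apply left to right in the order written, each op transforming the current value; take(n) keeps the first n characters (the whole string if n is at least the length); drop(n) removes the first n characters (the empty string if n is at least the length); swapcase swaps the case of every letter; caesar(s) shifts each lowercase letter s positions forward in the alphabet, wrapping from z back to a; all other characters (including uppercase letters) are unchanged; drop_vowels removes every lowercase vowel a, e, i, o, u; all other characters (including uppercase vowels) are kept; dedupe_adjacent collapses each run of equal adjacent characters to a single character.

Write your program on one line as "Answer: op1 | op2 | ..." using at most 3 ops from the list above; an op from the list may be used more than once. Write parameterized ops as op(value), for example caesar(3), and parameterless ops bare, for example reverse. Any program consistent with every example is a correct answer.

dedupe_adjacent | drop(1) | drop(1)

Check, running the answer program on each example:
  "dkxlxlgooyl" -> "dkxlxlgoyl" -> "kxlxlgoyl" -> "xlxlgoyl"
  "ejmnphsjgg" -> "ejmnphsjg" -> "jmnphsjg" -> "mnphsjg"
  "gtb" -> "gtb" -> "tb" -> "b"
  "ubs" -> "ubs" -> "bs" -> "s"
  "wyczfl" -> "wyczfl" -> "yczfl" -> "czfl"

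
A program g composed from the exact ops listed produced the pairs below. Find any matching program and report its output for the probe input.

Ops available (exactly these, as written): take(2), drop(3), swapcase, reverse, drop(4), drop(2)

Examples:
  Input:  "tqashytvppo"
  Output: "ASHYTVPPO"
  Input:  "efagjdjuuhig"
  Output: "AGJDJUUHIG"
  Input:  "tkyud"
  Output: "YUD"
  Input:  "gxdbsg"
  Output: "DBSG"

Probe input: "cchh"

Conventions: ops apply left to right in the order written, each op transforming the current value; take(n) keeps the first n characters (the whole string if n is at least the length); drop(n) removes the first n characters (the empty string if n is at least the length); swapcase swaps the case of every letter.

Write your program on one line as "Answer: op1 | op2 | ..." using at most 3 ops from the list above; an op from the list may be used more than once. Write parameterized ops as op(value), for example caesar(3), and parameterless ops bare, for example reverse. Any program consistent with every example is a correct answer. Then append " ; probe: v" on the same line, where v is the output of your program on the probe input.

drop(2) | swapcase ; probe: "HH"

Check, running the answer program on each example:
  "tqashytvppo" -> "ashytvppo" -> "ASHYTVPPO"
  "efagjdjuuhig" -> "agjdjuuhig" -> "AGJDJUUHIG"
  "tkyud" -> "yud" -> "YUD"
  "gxdbsg" -> "dbsg" -> "DBSG"
  probe: "cchh" -> "hh" -> "HH"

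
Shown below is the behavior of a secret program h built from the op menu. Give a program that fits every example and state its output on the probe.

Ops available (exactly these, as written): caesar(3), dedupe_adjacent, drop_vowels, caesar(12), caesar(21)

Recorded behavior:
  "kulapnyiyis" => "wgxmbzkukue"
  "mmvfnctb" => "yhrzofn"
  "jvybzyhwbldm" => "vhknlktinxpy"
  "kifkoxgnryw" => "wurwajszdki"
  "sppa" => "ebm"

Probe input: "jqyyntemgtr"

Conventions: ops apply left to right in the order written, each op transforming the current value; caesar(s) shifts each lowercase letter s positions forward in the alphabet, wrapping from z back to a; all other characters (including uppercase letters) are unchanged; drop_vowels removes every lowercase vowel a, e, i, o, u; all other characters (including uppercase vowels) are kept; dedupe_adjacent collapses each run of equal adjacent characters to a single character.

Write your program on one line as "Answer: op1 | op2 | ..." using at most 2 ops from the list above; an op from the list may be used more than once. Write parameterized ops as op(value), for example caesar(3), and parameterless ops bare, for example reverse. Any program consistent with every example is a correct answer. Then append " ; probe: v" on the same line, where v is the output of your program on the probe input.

dedupe_adjacent | caesar(12) ; probe: "vckzfqysfd"

Check, running the answer program on each example:
  "kulapnyiyis" -> "kulapnyiyis" -> "wgxmbzkukue"
  "mmvfnctb" -> "mvfnctb" -> "yhrzofn"
  "jvybzyhwbldm" -> "jvybzyhwbldm" -> "vhknlktinxpy"
  "kifkoxgnryw" -> "kifkoxgnryw" -> "wurwajszdki"
  "sppa" -> "spa" -> "ebm"
  probe: "jqyyntemgtr" -> "jqyntemgtr" -> "vckzfqysfd"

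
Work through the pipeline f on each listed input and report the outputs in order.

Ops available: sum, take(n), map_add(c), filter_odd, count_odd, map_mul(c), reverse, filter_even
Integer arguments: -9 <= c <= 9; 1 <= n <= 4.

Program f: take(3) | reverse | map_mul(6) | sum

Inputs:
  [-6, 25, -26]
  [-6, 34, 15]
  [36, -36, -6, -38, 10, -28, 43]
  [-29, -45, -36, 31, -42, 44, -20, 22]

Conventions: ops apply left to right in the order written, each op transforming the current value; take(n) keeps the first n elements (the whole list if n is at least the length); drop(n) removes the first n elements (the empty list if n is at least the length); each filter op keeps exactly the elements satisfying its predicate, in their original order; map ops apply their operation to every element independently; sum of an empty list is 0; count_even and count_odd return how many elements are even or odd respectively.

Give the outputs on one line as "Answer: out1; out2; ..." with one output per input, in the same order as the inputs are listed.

Execution, op by op:
  [-6, 25, -26] -> [-6, 25, -26] -> [-26, 25, -6] -> [-156, 150, -36] -> -42
  [-6, 34, 15] -> [-6, 34, 15] -> [15, 34, -6] -> [90, 204, -36] -> 258
  [36, -36, -6, -38, 10, -28, 43] -> [36, -36, -6] -> [-6, -36, 36] -> [-36, -216, 216] -> -36
  [-29, -45, -36, 31, -42, 44, -20, 22] -> [-29, -45, -36] -> [-36, -45, -29] -> [-216, -270, -174] -> -660

-42; 258; -36; -660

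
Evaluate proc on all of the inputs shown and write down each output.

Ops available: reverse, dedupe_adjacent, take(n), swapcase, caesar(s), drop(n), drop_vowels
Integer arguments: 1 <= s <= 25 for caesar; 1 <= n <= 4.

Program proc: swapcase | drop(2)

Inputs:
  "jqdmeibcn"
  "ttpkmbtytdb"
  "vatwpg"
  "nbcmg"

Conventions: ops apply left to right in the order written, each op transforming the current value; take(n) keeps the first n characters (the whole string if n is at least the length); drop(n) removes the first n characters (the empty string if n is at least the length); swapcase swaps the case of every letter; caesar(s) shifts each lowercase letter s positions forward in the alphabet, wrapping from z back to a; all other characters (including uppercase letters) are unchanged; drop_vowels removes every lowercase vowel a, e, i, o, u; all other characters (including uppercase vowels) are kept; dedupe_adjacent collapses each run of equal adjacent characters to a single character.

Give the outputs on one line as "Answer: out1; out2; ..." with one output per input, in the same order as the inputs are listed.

"DMEIBCN"; "PKMBTYTDB"; "TWPG"; "CMG"

Execution, op by op:
  "jqdmeibcn" -> "JQDMEIBCN" -> "DMEIBCN"
  "ttpkmbtytdb" -> "TTPKMBTYTDB" -> "PKMBTYTDB"
  "vatwpg" -> "VATWPG" -> "TWPG"
  "nbcmg" -> "NBCMG" -> "CMG"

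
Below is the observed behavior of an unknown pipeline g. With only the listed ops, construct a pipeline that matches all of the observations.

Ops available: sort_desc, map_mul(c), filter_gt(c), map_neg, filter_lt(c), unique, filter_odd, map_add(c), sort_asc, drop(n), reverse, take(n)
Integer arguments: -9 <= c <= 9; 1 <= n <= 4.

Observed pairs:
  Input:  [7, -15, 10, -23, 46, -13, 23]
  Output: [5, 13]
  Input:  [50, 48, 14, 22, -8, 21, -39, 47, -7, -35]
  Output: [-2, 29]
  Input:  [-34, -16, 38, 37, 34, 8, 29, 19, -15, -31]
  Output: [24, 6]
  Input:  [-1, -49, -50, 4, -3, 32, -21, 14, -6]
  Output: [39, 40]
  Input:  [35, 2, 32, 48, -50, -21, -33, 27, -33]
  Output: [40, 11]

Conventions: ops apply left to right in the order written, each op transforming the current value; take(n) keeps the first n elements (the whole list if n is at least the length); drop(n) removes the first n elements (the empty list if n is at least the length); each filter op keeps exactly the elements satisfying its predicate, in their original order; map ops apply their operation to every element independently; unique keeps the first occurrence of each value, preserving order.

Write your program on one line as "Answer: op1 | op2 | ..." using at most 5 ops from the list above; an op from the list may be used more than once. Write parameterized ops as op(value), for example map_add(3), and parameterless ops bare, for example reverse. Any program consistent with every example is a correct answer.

map_add(6) | map_neg | map_add(-4) | filter_gt(-6) | take(2)

Check, running the answer program on each example:
  [7, -15, 10, -23, 46, -13, 23] -> [13, -9, 16, -17, 52, -7, 29] -> [-13, 9, -16, 17, -52, 7, -29] -> [-17, 5, -20, 13, -56, 3, -33] -> [5, 13, 3] -> [5, 13]
  [50, 48, 14, 22, -8, 21, -39, 47, -7, -35] -> [56, 54, 20, 28, -2, 27, -33, 53, -1, -29] -> [-56, -54, -20, -28, 2, -27, 33, -53, 1, 29] -> [-60, -58, -24, -32, -2, -31, 29, -57, -3, 25] -> [-2, 29, -3, 25] -> [-2, 29]
  [-34, -16, 38, 37, 34, 8, 29, 19, -15, -31] -> [-28, -10, 44, 43, 40, 14, 35, 25, -9, -25] -> [28, 10, -44, -43, -40, -14, -35, -25, 9, 25] -> [24, 6, -48, -47, -44, -18, -39, -29, 5, 21] -> [24, 6, 5, 21] -> [24, 6]
  [-1, -49, -50, 4, -3, 32, -21, 14, -6] -> [5, -43, -44, 10, 3, 38, -15, 20, 0] -> [-5, 43, 44, -10, -3, -38, 15, -20, 0] -> [-9, 39, 40, -14, -7, -42, 11, -24, -4] -> [39, 40, 11, -4] -> [39, 40]
  [35, 2, 32, 48, -50, -21, -33, 27, -33] -> [41, 8, 38, 54, -44, -15, -27, 33, -27] -> [-41, -8, -38, -54, 44, 15, 27, -33, 27] -> [-45, -12, -42, -58, 40, 11, 23, -37, 23] -> [40, 11, 23, 23] -> [40, 11]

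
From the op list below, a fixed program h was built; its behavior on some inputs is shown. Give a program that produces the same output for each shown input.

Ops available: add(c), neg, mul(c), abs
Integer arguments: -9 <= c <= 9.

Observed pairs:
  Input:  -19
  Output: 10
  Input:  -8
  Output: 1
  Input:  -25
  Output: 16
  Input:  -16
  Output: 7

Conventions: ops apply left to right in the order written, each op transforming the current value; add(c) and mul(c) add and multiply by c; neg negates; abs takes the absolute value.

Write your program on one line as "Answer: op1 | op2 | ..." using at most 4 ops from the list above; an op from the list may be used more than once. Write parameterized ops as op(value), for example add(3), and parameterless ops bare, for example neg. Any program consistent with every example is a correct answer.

add(9) | neg | abs

Check, running the answer program on each example:
  -19 -> -10 -> 10 -> 10
  -8 -> 1 -> -1 -> 1
  -25 -> -16 -> 16 -> 16
  -16 -> -7 -> 7 -> 7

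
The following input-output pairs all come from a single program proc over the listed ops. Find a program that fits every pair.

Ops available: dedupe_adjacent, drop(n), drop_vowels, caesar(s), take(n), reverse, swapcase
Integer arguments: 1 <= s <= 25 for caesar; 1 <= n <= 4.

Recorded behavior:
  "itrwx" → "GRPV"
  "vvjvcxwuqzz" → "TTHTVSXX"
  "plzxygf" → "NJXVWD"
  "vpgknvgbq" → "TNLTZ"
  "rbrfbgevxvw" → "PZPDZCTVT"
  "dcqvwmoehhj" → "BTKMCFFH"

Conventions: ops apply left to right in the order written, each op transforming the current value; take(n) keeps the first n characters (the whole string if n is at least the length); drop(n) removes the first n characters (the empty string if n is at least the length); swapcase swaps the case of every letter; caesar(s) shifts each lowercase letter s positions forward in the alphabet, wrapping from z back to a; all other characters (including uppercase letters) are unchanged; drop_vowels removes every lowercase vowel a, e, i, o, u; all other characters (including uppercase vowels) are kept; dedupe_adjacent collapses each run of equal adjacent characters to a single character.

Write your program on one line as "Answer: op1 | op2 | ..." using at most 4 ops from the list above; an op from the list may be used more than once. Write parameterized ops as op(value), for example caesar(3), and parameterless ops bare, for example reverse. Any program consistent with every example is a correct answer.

caesar(8) | caesar(16) | drop_vowels | swapcase

Check, running the answer program on each example:
  "itrwx" -> "qbzef" -> "grpuv" -> "grpv" -> "GRPV"
  "vvjvcxwuqzz" -> "ddrdkfecyhh" -> "tthtavusoxx" -> "tthtvsxx" -> "TTHTVSXX"
  "plzxygf" -> "xthfgon" -> "njxvwed" -> "njxvwd" -> "NJXVWD"
  "vpgknvgbq" -> "dxosvdojy" -> "tneiltezo" -> "tnltz" -> "TNLTZ"
  "rbrfbgevxvw" -> "zjznjomdfde" -> "pzpdzectvtu" -> "pzpdzctvt" -> "PZPDZCTVT"
  "dcqvwmoehhj" -> "lkydeuwmppr" -> "baotukmcffh" -> "btkmcffh" -> "BTKMCFFH"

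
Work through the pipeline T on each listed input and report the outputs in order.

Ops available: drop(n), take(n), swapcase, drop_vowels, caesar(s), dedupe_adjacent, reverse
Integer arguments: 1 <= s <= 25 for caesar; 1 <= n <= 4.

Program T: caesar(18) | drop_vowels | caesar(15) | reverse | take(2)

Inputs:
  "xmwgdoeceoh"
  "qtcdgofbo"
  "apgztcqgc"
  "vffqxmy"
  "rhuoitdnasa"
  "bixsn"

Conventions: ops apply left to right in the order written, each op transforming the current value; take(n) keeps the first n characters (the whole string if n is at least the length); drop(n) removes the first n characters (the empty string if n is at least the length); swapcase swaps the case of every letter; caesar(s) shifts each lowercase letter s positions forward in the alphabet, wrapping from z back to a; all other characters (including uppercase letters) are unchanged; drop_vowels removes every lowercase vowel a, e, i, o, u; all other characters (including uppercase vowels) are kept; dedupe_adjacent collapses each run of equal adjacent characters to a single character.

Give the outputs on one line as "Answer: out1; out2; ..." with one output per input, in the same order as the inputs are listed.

"ov"; "vi"; "na"; "fe"; "hz"; "uz"

Execution, op by op:
  "xmwgdoeceoh" -> "peoyvgwuwgz" -> "pyvgwwgz" -> "enkvllvo" -> "ovllvkne" -> "ov"
  "qtcdgofbo" -> "iluvygxtg" -> "lvygxtg" -> "aknvmiv" -> "vimvnka" -> "vi"
  "apgztcqgc" -> "shyrluiyu" -> "shyrly" -> "hwngan" -> "nagnwh" -> "na"
  "vffqxmy" -> "nxxipeq" -> "nxxpq" -> "cmmef" -> "femmc" -> "fe"
  "rhuoitdnasa" -> "jzmgalvfsks" -> "jzmglvfsks" -> "yobvakuhzh" -> "hzhukavboy" -> "hz"
  "bixsn" -> "tapkf" -> "tpkf" -> "iezu" -> "uzei" -> "uz"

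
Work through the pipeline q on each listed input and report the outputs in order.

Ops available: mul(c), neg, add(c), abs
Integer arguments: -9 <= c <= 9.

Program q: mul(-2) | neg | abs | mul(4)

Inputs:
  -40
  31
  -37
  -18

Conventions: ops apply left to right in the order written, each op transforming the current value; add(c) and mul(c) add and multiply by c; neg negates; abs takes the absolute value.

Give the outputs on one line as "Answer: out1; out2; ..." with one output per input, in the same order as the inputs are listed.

Execution, op by op:
  -40 -> 80 -> -80 -> 80 -> 320
  31 -> -62 -> 62 -> 62 -> 248
  -37 -> 74 -> -74 -> 74 -> 296
  -18 -> 36 -> -36 -> 36 -> 144

320; 248; 296; 144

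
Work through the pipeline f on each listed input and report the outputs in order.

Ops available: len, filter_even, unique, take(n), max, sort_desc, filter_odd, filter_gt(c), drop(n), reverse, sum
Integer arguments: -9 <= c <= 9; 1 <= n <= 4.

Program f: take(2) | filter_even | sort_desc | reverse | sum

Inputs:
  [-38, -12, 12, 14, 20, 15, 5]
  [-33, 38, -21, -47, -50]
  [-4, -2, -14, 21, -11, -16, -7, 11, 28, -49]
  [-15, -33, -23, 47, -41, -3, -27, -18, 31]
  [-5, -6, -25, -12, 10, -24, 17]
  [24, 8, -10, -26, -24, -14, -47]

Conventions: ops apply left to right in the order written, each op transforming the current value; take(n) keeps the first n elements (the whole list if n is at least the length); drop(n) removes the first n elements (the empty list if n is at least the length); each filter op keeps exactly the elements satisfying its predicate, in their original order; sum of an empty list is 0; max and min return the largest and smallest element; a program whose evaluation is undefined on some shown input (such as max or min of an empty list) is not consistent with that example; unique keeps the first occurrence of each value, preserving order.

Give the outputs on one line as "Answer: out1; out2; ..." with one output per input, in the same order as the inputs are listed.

-50; 38; -6; 0; -6; 32

Execution, op by op:
  [-38, -12, 12, 14, 20, 15, 5] -> [-38, -12] -> [-38, -12] -> [-12, -38] -> [-38, -12] -> -50
  [-33, 38, -21, -47, -50] -> [-33, 38] -> [38] -> [38] -> [38] -> 38
  [-4, -2, -14, 21, -11, -16, -7, 11, 28, -49] -> [-4, -2] -> [-4, -2] -> [-2, -4] -> [-4, -2] -> -6
  [-15, -33, -23, 47, -41, -3, -27, -18, 31] -> [-15, -33] -> [] -> [] -> [] -> 0
  [-5, -6, -25, -12, 10, -24, 17] -> [-5, -6] -> [-6] -> [-6] -> [-6] -> -6
  [24, 8, -10, -26, -24, -14, -47] -> [24, 8] -> [24, 8] -> [24, 8] -> [8, 24] -> 32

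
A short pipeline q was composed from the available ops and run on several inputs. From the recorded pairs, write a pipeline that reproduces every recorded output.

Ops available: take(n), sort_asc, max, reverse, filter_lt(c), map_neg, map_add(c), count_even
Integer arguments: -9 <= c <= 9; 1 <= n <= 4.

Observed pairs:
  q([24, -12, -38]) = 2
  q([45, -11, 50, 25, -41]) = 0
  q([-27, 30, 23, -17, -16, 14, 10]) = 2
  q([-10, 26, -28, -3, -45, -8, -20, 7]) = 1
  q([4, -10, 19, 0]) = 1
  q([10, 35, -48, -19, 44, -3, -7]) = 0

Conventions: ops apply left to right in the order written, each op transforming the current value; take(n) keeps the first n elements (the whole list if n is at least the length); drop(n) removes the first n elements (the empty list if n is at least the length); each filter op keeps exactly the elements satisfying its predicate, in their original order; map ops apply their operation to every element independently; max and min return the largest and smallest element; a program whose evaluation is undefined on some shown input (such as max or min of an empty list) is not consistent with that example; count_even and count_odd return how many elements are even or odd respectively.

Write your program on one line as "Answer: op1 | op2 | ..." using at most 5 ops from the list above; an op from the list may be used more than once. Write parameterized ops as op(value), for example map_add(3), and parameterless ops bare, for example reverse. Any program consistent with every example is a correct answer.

reverse | take(4) | take(2) | map_neg | count_even

Check, running the answer program on each example:
  [24, -12, -38] -> [-38, -12, 24] -> [-38, -12, 24] -> [-38, -12] -> [38, 12] -> 2
  [45, -11, 50, 25, -41] -> [-41, 25, 50, -11, 45] -> [-41, 25, 50, -11] -> [-41, 25] -> [41, -25] -> 0
  [-27, 30, 23, -17, -16, 14, 10] -> [10, 14, -16, -17, 23, 30, -27] -> [10, 14, -16, -17] -> [10, 14] -> [-10, -14] -> 2
  [-10, 26, -28, -3, -45, -8, -20, 7] -> [7, -20, -8, -45, -3, -28, 26, -10] -> [7, -20, -8, -45] -> [7, -20] -> [-7, 20] -> 1
  [4, -10, 19, 0] -> [0, 19, -10, 4] -> [0, 19, -10, 4] -> [0, 19] -> [0, -19] -> 1
  [10, 35, -48, -19, 44, -3, -7] -> [-7, -3, 44, -19, -48, 35, 10] -> [-7, -3, 44, -19] -> [-7, -3] -> [7, 3] -> 0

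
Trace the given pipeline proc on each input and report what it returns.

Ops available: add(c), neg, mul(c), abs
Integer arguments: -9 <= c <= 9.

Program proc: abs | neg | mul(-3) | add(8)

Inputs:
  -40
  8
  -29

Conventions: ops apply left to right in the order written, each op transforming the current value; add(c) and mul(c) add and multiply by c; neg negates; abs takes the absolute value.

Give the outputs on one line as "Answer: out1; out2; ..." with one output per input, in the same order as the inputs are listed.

128; 32; 95

Execution, op by op:
  -40 -> 40 -> -40 -> 120 -> 128
  8 -> 8 -> -8 -> 24 -> 32
  -29 -> 29 -> -29 -> 87 -> 95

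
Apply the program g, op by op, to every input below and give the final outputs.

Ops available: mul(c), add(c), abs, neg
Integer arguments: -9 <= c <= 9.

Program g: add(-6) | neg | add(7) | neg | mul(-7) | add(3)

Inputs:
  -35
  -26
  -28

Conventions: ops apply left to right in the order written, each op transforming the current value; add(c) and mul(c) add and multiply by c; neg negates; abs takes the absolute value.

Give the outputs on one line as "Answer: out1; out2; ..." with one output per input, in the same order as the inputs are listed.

339; 276; 290

Execution, op by op:
  -35 -> -41 -> 41 -> 48 -> -48 -> 336 -> 339
  -26 -> -32 -> 32 -> 39 -> -39 -> 273 -> 276
  -28 -> -34 -> 34 -> 41 -> -41 -> 287 -> 290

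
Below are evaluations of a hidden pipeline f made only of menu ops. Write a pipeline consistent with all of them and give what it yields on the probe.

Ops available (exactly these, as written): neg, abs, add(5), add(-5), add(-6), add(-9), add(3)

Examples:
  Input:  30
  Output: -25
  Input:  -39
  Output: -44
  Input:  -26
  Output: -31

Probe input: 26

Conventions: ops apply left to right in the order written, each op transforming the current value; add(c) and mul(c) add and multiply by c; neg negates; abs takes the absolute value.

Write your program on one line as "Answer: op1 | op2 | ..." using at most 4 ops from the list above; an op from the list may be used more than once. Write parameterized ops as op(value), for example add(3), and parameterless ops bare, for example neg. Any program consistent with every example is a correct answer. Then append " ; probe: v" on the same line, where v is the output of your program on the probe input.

add(-5) | abs | neg ; probe: -21

Check, running the answer program on each example:
  30 -> 25 -> 25 -> -25
  -39 -> -44 -> 44 -> -44
  -26 -> -31 -> 31 -> -31
  probe: 26 -> 21 -> 21 -> -21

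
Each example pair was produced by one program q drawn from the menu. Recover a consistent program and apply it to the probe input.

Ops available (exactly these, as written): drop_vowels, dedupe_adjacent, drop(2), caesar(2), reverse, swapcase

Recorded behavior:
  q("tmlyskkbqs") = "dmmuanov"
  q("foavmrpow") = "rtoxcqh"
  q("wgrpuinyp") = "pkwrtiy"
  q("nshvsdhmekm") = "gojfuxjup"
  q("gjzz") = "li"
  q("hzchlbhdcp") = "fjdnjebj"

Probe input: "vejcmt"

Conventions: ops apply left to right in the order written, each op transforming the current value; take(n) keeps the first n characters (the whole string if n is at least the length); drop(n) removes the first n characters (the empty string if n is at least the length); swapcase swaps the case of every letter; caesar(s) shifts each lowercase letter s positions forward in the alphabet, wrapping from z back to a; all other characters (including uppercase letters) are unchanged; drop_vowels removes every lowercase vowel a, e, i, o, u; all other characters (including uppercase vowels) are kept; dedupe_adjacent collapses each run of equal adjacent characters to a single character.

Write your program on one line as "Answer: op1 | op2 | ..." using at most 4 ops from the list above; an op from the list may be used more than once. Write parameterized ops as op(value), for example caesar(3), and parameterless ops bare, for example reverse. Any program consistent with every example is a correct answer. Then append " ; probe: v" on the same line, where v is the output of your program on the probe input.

reverse | caesar(2) | drop(2) ; probe: "elgx"

Check, running the answer program on each example:
  "tmlyskkbqs" -> "sqbkksylmt" -> "usdmmuanov" -> "dmmuanov"
  "foavmrpow" -> "woprmvaof" -> "yqrtoxcqh" -> "rtoxcqh"
  "wgrpuinyp" -> "pyniuprgw" -> "rapkwrtiy" -> "pkwrtiy"
  "nshvsdhmekm" -> "mkemhdsvhsn" -> "omgojfuxjup" -> "gojfuxjup"
  "gjzz" -> "zzjg" -> "bbli" -> "li"
  "hzchlbhdcp" -> "pcdhblhczh" -> "refjdnjebj" -> "fjdnjebj"
  probe: "vejcmt" -> "tmcjev" -> "voelgx" -> "elgx"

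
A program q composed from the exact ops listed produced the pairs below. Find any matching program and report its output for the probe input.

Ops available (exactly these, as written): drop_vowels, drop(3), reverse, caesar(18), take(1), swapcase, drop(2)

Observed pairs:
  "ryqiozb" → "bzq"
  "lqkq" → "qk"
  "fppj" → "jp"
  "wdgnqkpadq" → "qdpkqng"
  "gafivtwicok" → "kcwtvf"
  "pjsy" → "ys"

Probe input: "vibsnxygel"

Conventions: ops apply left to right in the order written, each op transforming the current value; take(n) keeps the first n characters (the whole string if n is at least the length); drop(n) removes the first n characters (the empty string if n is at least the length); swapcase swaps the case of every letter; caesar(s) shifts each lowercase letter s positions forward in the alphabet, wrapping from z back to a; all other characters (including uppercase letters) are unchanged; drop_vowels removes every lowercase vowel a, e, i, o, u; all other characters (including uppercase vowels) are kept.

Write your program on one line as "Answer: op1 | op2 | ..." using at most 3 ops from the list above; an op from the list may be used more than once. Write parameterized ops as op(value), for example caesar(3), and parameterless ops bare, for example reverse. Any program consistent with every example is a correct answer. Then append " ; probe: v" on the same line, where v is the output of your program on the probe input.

drop(2) | reverse | drop_vowels ; probe: "lgyxnsb"

Check, running the answer program on each example:
  "ryqiozb" -> "qiozb" -> "bzoiq" -> "bzq"
  "lqkq" -> "kq" -> "qk" -> "qk"
  "fppj" -> "pj" -> "jp" -> "jp"
  "wdgnqkpadq" -> "gnqkpadq" -> "qdapkqng" -> "qdpkqng"
  "gafivtwicok" -> "fivtwicok" -> "kociwtvif" -> "kcwtvf"
  "pjsy" -> "sy" -> "ys" -> "ys"
  probe: "vibsnxygel" -> "bsnxygel" -> "legyxnsb" -> "lgyxnsb"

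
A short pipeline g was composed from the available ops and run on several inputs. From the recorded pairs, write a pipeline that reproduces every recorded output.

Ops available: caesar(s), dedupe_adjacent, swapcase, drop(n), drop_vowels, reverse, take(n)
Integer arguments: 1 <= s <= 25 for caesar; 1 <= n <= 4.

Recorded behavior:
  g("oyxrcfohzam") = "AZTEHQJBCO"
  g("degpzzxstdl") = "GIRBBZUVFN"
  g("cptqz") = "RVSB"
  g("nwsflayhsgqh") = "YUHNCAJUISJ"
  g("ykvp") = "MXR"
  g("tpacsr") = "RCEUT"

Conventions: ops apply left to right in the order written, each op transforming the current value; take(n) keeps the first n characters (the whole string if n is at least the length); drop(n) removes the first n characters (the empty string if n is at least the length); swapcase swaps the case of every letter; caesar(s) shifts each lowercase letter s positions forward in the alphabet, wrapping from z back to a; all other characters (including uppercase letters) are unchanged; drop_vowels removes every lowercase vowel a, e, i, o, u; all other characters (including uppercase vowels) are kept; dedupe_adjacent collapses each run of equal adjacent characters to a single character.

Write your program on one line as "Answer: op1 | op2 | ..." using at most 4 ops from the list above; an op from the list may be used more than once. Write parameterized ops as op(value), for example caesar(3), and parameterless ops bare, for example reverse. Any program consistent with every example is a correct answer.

caesar(2) | drop(1) | swapcase

Check, running the answer program on each example:
  "oyxrcfohzam" -> "qaztehqjbco" -> "aztehqjbco" -> "AZTEHQJBCO"
  "degpzzxstdl" -> "fgirbbzuvfn" -> "girbbzuvfn" -> "GIRBBZUVFN"
  "cptqz" -> "ervsb" -> "rvsb" -> "RVSB"
  "nwsflayhsgqh" -> "pyuhncajuisj" -> "yuhncajuisj" -> "YUHNCAJUISJ"
  "ykvp" -> "amxr" -> "mxr" -> "MXR"
  "tpacsr" -> "vrceut" -> "rceut" -> "RCEUT"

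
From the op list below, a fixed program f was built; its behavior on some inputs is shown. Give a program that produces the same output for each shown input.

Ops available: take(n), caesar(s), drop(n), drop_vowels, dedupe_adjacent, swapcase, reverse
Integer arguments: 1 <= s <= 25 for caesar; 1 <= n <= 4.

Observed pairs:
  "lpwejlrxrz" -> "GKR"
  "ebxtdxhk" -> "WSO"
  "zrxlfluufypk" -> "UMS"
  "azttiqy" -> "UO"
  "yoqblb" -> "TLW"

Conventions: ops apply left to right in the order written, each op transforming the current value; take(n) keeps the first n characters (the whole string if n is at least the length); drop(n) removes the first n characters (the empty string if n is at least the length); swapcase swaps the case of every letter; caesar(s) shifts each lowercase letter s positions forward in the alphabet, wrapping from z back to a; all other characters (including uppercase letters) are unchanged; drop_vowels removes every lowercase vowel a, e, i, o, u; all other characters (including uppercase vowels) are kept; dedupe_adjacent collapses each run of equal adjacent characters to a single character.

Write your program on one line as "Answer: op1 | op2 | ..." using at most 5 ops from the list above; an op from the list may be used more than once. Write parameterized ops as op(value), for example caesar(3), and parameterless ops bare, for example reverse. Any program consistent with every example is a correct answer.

drop_vowels | take(3) | dedupe_adjacent | caesar(21) | swapcase

Check, running the answer program on each example:
  "lpwejlrxrz" -> "lpwjlrxrz" -> "lpw" -> "lpw" -> "gkr" -> "GKR"
  "ebxtdxhk" -> "bxtdxhk" -> "bxt" -> "bxt" -> "wso" -> "WSO"
  "zrxlfluufypk" -> "zrxlflfypk" -> "zrx" -> "zrx" -> "ums" -> "UMS"
  "azttiqy" -> "zttqy" -> "ztt" -> "zt" -> "uo" -> "UO"
  "yoqblb" -> "yqblb" -> "yqb" -> "yqb" -> "tlw" -> "TLW"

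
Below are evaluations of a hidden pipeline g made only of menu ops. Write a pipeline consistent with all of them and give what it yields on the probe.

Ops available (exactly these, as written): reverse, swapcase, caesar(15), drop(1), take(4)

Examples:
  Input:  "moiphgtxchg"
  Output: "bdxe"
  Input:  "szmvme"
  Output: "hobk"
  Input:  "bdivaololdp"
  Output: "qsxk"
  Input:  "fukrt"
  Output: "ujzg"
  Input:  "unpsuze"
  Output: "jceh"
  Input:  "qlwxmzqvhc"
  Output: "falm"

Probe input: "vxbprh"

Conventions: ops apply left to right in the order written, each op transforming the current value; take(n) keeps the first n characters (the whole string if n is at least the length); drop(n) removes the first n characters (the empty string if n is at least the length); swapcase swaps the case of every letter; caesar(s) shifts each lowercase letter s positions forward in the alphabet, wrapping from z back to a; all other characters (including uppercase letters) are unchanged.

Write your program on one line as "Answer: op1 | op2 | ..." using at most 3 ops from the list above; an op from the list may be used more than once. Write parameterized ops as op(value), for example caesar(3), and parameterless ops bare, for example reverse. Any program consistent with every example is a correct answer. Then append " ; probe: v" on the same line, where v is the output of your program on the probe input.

take(4) | caesar(15) ; probe: "kmqe"

Check, running the answer program on each example:
  "moiphgtxchg" -> "moip" -> "bdxe"
  "szmvme" -> "szmv" -> "hobk"
  "bdivaololdp" -> "bdiv" -> "qsxk"
  "fukrt" -> "fukr" -> "ujzg"
  "unpsuze" -> "unps" -> "jceh"
  "qlwxmzqvhc" -> "qlwx" -> "falm"
  probe: "vxbprh" -> "vxbp" -> "kmqe"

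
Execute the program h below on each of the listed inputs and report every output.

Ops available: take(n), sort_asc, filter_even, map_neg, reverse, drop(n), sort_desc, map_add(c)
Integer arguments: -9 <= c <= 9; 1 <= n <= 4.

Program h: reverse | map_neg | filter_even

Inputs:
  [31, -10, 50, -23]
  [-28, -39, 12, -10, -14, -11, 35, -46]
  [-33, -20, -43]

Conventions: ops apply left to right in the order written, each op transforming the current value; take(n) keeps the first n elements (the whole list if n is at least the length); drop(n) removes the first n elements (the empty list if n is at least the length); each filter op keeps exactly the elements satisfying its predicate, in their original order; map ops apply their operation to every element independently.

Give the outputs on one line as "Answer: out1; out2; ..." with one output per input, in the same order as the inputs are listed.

[-50, 10]; [46, 14, 10, -12, 28]; [20]

Execution, op by op:
  [31, -10, 50, -23] -> [-23, 50, -10, 31] -> [23, -50, 10, -31] -> [-50, 10]
  [-28, -39, 12, -10, -14, -11, 35, -46] -> [-46, 35, -11, -14, -10, 12, -39, -28] -> [46, -35, 11, 14, 10, -12, 39, 28] -> [46, 14, 10, -12, 28]
  [-33, -20, -43] -> [-43, -20, -33] -> [43, 20, 33] -> [20]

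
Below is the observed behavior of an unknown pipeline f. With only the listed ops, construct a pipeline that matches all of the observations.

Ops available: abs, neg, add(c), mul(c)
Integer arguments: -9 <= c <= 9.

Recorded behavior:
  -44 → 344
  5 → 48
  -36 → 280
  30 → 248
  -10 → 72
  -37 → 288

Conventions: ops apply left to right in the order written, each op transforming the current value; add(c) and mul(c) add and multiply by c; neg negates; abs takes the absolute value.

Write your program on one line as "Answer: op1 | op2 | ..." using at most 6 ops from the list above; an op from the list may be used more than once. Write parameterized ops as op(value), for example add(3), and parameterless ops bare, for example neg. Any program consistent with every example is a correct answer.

neg | add(-1) | mul(8) | neg | abs

Check, running the answer program on each example:
  -44 -> 44 -> 43 -> 344 -> -344 -> 344
  5 -> -5 -> -6 -> -48 -> 48 -> 48
  -36 -> 36 -> 35 -> 280 -> -280 -> 280
  30 -> -30 -> -31 -> -248 -> 248 -> 248
  -10 -> 10 -> 9 -> 72 -> -72 -> 72
  -37 -> 37 -> 36 -> 288 -> -288 -> 288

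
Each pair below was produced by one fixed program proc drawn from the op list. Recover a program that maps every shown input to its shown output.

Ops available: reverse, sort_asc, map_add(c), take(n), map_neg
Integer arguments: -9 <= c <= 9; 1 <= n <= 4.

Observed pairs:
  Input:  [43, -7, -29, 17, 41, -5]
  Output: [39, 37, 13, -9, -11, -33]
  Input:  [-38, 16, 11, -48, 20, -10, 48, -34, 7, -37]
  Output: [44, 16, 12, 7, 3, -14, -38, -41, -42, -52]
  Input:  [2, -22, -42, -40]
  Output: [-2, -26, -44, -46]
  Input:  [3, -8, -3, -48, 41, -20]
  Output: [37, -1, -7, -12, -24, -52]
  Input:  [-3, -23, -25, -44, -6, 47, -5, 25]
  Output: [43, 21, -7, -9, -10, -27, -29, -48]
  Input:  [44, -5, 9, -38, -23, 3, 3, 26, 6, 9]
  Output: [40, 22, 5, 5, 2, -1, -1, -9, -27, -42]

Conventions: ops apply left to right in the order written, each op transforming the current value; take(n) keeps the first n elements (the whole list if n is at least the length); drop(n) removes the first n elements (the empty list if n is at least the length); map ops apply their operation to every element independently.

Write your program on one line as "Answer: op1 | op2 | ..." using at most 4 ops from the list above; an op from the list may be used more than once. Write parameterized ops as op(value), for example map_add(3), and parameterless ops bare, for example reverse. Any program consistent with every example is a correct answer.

sort_asc | reverse | map_add(-4)

Check, running the answer program on each example:
  [43, -7, -29, 17, 41, -5] -> [-29, -7, -5, 17, 41, 43] -> [43, 41, 17, -5, -7, -29] -> [39, 37, 13, -9, -11, -33]
  [-38, 16, 11, -48, 20, -10, 48, -34, 7, -37] -> [-48, -38, -37, -34, -10, 7, 11, 16, 20, 48] -> [48, 20, 16, 11, 7, -10, -34, -37, -38, -48] -> [44, 16, 12, 7, 3, -14, -38, -41, -42, -52]
  [2, -22, -42, -40] -> [-42, -40, -22, 2] -> [2, -22, -40, -42] -> [-2, -26, -44, -46]
  [3, -8, -3, -48, 41, -20] -> [-48, -20, -8, -3, 3, 41] -> [41, 3, -3, -8, -20, -48] -> [37, -1, -7, -12, -24, -52]
  [-3, -23, -25, -44, -6, 47, -5, 25] -> [-44, -25, -23, -6, -5, -3, 25, 47] -> [47, 25, -3, -5, -6, -23, -25, -44] -> [43, 21, -7, -9, -10, -27, -29, -48]
  [44, -5, 9, -38, -23, 3, 3, 26, 6, 9] -> [-38, -23, -5, 3, 3, 6, 9, 9, 26, 44] -> [44, 26, 9, 9, 6, 3, 3, -5, -23, -38] -> [40, 22, 5, 5, 2, -1, -1, -9, -27, -42]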